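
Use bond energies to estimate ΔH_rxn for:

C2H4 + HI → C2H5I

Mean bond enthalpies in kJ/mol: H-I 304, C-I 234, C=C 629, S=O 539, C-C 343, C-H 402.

Bonds broken (reactants):
  C-H: 4 × 402 = 1608
  C=C: 1 × 629 = 629
  H-I: 1 × 304 = 304
  Σ(broken) = 2541 kJ
Bonds formed (products):
  C-C: 1 × 343 = 343
  C-H: 5 × 402 = 2010
  C-I: 1 × 234 = 234
  Σ(formed) = 2587 kJ
ΔH = Σ(broken) − Σ(formed) = 2541 − 2587 = −46 kJ

ΔH ≈ −46 kJ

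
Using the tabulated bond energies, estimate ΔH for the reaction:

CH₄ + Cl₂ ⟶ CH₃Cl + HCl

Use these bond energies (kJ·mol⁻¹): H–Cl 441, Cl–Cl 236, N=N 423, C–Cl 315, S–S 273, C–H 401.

Bonds broken (reactants):
  C–H: 4 × 401 = 1604
  Cl–Cl: 1 × 236 = 236
  Σ(broken) = 1840 kJ
Bonds formed (products):
  C–Cl: 1 × 315 = 315
  C–H: 3 × 401 = 1203
  H–Cl: 1 × 441 = 441
  Σ(formed) = 1959 kJ
ΔH = Σ(broken) − Σ(formed) = 1840 − 1959 = −119 kJ

ΔH ≈ −119 kJ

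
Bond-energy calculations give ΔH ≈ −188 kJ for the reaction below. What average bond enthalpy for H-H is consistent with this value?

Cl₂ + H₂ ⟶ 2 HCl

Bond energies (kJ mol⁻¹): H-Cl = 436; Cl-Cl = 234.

Let D be the H-H bond energy.
Σ(broken) = 1×234 + 1×D = 234 + D
Σ(formed) = 2×436 = 872
ΔH = Σ(broken) − Σ(formed) = (234 + D) − (872) = −638 + D
Setting this equal to −188 kJ gives D = 450 kJ/mol.

D(H-H) ≈ 450 kJ/mol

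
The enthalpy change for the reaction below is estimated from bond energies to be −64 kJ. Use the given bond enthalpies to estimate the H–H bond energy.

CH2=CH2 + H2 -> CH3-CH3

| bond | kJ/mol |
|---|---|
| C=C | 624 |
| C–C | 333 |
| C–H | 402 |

Let D be the H–H bond energy.
Σ(broken) = 4×402 + 1×624 + 1×D = 2232 + D
Σ(formed) = 1×333 + 6×402 = 2745
ΔH = Σ(broken) − Σ(formed) = (2232 + D) − (2745) = −513 + D
Setting this equal to −64 kJ gives D = 449 kJ/mol.

D(H–H) ≈ 449 kJ/mol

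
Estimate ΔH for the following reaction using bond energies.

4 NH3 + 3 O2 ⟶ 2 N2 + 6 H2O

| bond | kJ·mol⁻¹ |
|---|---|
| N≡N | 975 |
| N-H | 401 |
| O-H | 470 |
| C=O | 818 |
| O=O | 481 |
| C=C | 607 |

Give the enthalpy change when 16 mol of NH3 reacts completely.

ΔH = −5340 kJ

Bonds broken (reactants):
  N-H: 12 × 401 = 4812
  O=O: 3 × 481 = 1443
  Σ(broken) = 6255 kJ
Bonds formed (products):
  N≡N: 2 × 975 = 1950
  O-H: 12 × 470 = 5640
  Σ(formed) = 7590 kJ
ΔH = Σ(broken) − Σ(formed) = 6255 − 7590 = −1335 kJ
For 4× the reaction as written: 4 × (−1335) = −5340 kJ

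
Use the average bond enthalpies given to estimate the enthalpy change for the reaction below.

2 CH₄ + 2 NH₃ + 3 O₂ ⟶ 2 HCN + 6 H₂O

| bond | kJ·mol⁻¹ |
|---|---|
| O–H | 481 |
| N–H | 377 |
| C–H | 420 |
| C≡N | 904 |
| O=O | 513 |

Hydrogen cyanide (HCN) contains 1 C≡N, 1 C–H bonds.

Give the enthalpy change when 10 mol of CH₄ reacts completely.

ΔH = −6295 kJ

Bonds broken (reactants):
  C–H: 8 × 420 = 3360
  N–H: 6 × 377 = 2262
  O=O: 3 × 513 = 1539
  Σ(broken) = 7161 kJ
Bonds formed (products):
  C≡N: 2 × 904 = 1808
  C–H: 2 × 420 = 840
  O–H: 12 × 481 = 5772
  Σ(formed) = 8420 kJ
ΔH = Σ(broken) − Σ(formed) = 7161 − 8420 = −1259 kJ
For 5× the reaction as written: 5 × (−1259) = −6295 kJ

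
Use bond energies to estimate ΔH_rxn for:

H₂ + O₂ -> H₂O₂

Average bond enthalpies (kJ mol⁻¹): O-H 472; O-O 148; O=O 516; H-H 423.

Bonds broken (reactants):
  H-H: 1 × 423 = 423
  O=O: 1 × 516 = 516
  Σ(broken) = 939 kJ
Bonds formed (products):
  O-H: 2 × 472 = 944
  O-O: 1 × 148 = 148
  Σ(formed) = 1092 kJ
ΔH = Σ(broken) − Σ(formed) = 939 − 1092 = −153 kJ

ΔH ≈ −153 kJ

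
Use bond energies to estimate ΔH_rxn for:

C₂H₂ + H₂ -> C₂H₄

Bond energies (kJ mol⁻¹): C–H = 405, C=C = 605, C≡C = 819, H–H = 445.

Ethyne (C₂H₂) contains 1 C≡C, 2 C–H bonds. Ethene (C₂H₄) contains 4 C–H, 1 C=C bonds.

ΔH ≈ −151 kJ

Bonds broken (reactants):
  C≡C: 1 × 819 = 819
  C–H: 2 × 405 = 810
  H–H: 1 × 445 = 445
  Σ(broken) = 2074 kJ
Bonds formed (products):
  C–H: 4 × 405 = 1620
  C=C: 1 × 605 = 605
  Σ(formed) = 2225 kJ
ΔH = Σ(broken) − Σ(formed) = 2074 − 2225 = −151 kJ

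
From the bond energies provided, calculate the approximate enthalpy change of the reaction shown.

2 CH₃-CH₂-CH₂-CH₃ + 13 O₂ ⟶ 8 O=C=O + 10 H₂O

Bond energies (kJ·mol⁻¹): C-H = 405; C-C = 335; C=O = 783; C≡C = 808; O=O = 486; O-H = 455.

Bonds broken (reactants):
  C-C: 6 × 335 = 2010
  C-H: 20 × 405 = 8100
  O=O: 13 × 486 = 6318
  Σ(broken) = 16428 kJ
Bonds formed (products):
  C=O: 16 × 783 = 12528
  O-H: 20 × 455 = 9100
  Σ(formed) = 21628 kJ
ΔH = Σ(broken) − Σ(formed) = 16428 − 21628 = −5200 kJ

ΔH ≈ −5200 kJ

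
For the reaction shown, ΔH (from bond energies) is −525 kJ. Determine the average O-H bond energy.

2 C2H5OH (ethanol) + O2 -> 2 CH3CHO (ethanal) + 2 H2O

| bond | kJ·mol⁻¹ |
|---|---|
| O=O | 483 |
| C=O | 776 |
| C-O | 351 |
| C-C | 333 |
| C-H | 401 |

D(O-H) ≈ 480 kJ/mol

Let D be the O-H bond energy.
Σ(broken) = 2×333 + 10×401 + 2×351 + 2×D + 1×483 = 5861 + 2D
Σ(formed) = 2×333 + 8×401 + 2×776 + 4×D = 5426 + 4D
ΔH = Σ(broken) − Σ(formed) = (5861 + 2D) − (5426 + 4D) = +435 − 2D
Setting this equal to −525 kJ gives 2D = 960, so D = 480 kJ/mol.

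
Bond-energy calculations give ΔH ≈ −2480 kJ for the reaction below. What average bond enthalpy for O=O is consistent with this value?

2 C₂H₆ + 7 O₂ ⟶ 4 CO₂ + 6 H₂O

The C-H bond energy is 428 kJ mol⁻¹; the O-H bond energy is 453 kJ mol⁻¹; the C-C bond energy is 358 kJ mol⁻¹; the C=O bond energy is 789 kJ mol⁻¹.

Let D be the O=O bond energy.
Σ(broken) = 2×358 + 12×428 + 7×D = 5852 + 7D
Σ(formed) = 8×789 + 12×453 = 11748
ΔH = Σ(broken) − Σ(formed) = (5852 + 7D) − (11748) = −5896 + 7D
Setting this equal to −2480 kJ gives 7D = 3416, so D = 488 kJ/mol.

D(O=O) ≈ 488 kJ/mol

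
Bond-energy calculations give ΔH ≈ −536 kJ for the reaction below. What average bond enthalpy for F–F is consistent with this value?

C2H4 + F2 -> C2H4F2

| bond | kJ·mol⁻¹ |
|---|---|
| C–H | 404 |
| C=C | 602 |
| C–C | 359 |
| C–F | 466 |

D(F–F) ≈ 153 kJ/mol

Let D be the F–F bond energy.
Σ(broken) = 4×404 + 1×602 + 1×D = 2218 + D
Σ(formed) = 1×359 + 2×466 + 4×404 = 2907
ΔH = Σ(broken) − Σ(formed) = (2218 + D) − (2907) = −689 + D
Setting this equal to −536 kJ gives D = 153 kJ/mol.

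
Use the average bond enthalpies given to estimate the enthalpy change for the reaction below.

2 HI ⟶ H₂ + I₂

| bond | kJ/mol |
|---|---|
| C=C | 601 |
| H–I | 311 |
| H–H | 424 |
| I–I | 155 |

ΔH ≈ +43 kJ

Bonds broken (reactants):
  H–I: 2 × 311 = 622
  Σ(broken) = 622 kJ
Bonds formed (products):
  H–H: 1 × 424 = 424
  I–I: 1 × 155 = 155
  Σ(formed) = 579 kJ
ΔH = Σ(broken) − Σ(formed) = 622 − 579 = +43 kJ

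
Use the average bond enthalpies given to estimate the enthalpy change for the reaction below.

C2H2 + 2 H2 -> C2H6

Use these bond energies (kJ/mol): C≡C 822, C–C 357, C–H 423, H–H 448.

Bonds broken (reactants):
  C≡C: 1 × 822 = 822
  C–H: 2 × 423 = 846
  H–H: 2 × 448 = 896
  Σ(broken) = 2564 kJ
Bonds formed (products):
  C–C: 1 × 357 = 357
  C–H: 6 × 423 = 2538
  Σ(formed) = 2895 kJ
ΔH = Σ(broken) − Σ(formed) = 2564 − 2895 = −331 kJ

ΔH ≈ −331 kJ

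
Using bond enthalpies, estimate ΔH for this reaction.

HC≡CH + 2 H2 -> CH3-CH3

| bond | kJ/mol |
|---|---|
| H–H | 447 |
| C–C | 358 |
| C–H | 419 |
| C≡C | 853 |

ΔH ≈ −287 kJ

Bonds broken (reactants):
  C≡C: 1 × 853 = 853
  C–H: 2 × 419 = 838
  H–H: 2 × 447 = 894
  Σ(broken) = 2585 kJ
Bonds formed (products):
  C–C: 1 × 358 = 358
  C–H: 6 × 419 = 2514
  Σ(formed) = 2872 kJ
ΔH = Σ(broken) − Σ(formed) = 2585 − 2872 = −287 kJ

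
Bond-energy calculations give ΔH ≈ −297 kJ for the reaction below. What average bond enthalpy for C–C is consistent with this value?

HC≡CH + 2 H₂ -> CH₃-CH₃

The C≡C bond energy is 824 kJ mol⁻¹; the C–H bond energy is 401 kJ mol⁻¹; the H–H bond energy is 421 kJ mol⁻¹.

Let D be the C–C bond energy.
Σ(broken) = 1×824 + 2×401 + 2×421 = 2468
Σ(formed) = 1×D + 6×401 = 2406 + D
ΔH = Σ(broken) − Σ(formed) = (2468) − (2406 + D) = +62 − D
Setting this equal to −297 kJ gives D = 359 kJ/mol.

D(C–C) ≈ 359 kJ/mol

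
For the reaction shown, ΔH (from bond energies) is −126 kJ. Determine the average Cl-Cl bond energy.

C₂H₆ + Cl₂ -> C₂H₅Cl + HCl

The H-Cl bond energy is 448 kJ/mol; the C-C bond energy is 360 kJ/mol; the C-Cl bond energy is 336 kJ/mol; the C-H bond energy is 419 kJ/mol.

Let D be the Cl-Cl bond energy.
Σ(broken) = 1×360 + 6×419 + 1×D = 2874 + D
Σ(formed) = 1×360 + 1×336 + 5×419 + 1×448 = 3239
ΔH = Σ(broken) − Σ(formed) = (2874 + D) − (3239) = −365 + D
Setting this equal to −126 kJ gives D = 239 kJ/mol.

D(Cl-Cl) ≈ 239 kJ/mol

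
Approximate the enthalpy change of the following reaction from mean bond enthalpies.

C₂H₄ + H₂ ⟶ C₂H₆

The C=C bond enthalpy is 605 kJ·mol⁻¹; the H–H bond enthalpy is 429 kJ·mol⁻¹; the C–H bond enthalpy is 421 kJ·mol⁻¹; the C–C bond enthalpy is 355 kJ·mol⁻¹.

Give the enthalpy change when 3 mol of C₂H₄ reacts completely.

Bonds broken (reactants):
  C–H: 4 × 421 = 1684
  C=C: 1 × 605 = 605
  H–H: 1 × 429 = 429
  Σ(broken) = 2718 kJ
Bonds formed (products):
  C–C: 1 × 355 = 355
  C–H: 6 × 421 = 2526
  Σ(formed) = 2881 kJ
ΔH = Σ(broken) − Σ(formed) = 2718 − 2881 = −163 kJ
For 3× the reaction as written: 3 × (−163) = −489 kJ

ΔH = −489 kJ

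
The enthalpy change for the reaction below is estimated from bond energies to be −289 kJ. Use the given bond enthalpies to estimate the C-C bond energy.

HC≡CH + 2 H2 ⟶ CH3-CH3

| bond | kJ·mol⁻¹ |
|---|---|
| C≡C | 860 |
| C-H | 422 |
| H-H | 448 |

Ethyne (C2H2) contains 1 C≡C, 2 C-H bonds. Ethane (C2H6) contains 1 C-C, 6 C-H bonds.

Let D be the C-C bond energy.
Σ(broken) = 1×860 + 2×422 + 2×448 = 2600
Σ(formed) = 1×D + 6×422 = 2532 + D
ΔH = Σ(broken) − Σ(formed) = (2600) − (2532 + D) = +68 − D
Setting this equal to −289 kJ gives D = 357 kJ/mol.

D(C-C) ≈ 357 kJ/mol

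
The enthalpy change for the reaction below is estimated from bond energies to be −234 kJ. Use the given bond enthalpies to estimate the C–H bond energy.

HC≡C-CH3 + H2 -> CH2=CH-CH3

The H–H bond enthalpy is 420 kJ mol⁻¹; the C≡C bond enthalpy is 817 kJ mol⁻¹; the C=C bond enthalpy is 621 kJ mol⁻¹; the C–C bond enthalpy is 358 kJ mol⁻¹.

Let D be the C–H bond energy.
Σ(broken) = 1×817 + 1×358 + 4×D + 1×420 = 1595 + 4D
Σ(formed) = 1×358 + 6×D + 1×621 = 979 + 6D
ΔH = Σ(broken) − Σ(formed) = (1595 + 4D) − (979 + 6D) = +616 − 2D
Setting this equal to −234 kJ gives 2D = 850, so D = 425 kJ/mol.

D(C–H) ≈ 425 kJ/mol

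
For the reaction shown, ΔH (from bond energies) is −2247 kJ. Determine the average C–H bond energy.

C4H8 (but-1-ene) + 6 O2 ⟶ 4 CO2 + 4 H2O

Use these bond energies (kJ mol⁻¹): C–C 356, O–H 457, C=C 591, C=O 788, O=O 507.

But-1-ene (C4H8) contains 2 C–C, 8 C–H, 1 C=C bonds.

Let D be the C–H bond energy.
Σ(broken) = 2×356 + 8×D + 1×591 + 6×507 = 4345 + 8D
Σ(formed) = 8×788 + 8×457 = 9960
ΔH = Σ(broken) − Σ(formed) = (4345 + 8D) − (9960) = −5615 + 8D
Setting this equal to −2247 kJ gives 8D = 3368, so D = 421 kJ/mol.

D(C–H) ≈ 421 kJ/mol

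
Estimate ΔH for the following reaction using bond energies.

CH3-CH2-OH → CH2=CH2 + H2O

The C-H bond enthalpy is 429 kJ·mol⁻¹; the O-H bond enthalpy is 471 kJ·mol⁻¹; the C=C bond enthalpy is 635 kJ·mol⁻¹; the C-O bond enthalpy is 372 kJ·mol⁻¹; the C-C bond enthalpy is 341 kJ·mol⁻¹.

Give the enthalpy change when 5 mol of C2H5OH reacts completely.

Bonds broken (reactants):
  C-C: 1 × 341 = 341
  C-H: 5 × 429 = 2145
  C-O: 1 × 372 = 372
  O-H: 1 × 471 = 471
  Σ(broken) = 3329 kJ
Bonds formed (products):
  C-H: 4 × 429 = 1716
  C=C: 1 × 635 = 635
  O-H: 2 × 471 = 942
  Σ(formed) = 3293 kJ
ΔH = Σ(broken) − Σ(formed) = 3329 − 3293 = +36 kJ
For 5× the reaction as written: 5 × (+36) = +180 kJ

ΔH = +180 kJ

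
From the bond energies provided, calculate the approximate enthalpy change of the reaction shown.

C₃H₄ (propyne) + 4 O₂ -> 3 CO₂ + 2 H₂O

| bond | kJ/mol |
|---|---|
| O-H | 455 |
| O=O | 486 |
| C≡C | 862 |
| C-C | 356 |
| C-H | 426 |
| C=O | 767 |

Bonds broken (reactants):
  C≡C: 1 × 862 = 862
  C-C: 1 × 356 = 356
  C-H: 4 × 426 = 1704
  O=O: 4 × 486 = 1944
  Σ(broken) = 4866 kJ
Bonds formed (products):
  C=O: 6 × 767 = 4602
  O-H: 4 × 455 = 1820
  Σ(formed) = 6422 kJ
ΔH = Σ(broken) − Σ(formed) = 4866 − 6422 = −1556 kJ

ΔH ≈ −1556 kJ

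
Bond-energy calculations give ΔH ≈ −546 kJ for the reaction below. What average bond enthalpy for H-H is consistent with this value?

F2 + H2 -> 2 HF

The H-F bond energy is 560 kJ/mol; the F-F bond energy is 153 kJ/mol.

D(H-H) ≈ 421 kJ/mol

Let D be the H-H bond energy.
Σ(broken) = 1×153 + 1×D = 153 + D
Σ(formed) = 2×560 = 1120
ΔH = Σ(broken) − Σ(formed) = (153 + D) − (1120) = −967 + D
Setting this equal to −546 kJ gives D = 421 kJ/mol.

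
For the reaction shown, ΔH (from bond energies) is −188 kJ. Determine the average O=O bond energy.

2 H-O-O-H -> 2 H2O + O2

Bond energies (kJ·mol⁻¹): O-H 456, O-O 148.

D(O=O) ≈ 484 kJ/mol

Let D be the O=O bond energy.
Σ(broken) = 4×456 + 2×148 = 2120
Σ(formed) = 4×456 + 1×D = 1824 + D
ΔH = Σ(broken) − Σ(formed) = (2120) − (1824 + D) = +296 − D
Setting this equal to −188 kJ gives D = 484 kJ/mol.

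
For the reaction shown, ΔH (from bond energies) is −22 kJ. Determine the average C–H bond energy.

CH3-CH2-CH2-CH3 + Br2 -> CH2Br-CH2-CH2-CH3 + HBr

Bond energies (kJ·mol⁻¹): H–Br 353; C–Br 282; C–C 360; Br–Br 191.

Let D be the C–H bond energy.
Σ(broken) = 1×191 + 3×360 + 10×D = 1271 + 10D
Σ(formed) = 1×282 + 3×360 + 9×D + 1×353 = 1715 + 9D
ΔH = Σ(broken) − Σ(formed) = (1271 + 10D) − (1715 + 9D) = −444 + D
Setting this equal to −22 kJ gives D = 422 kJ/mol.

D(C–H) ≈ 422 kJ/mol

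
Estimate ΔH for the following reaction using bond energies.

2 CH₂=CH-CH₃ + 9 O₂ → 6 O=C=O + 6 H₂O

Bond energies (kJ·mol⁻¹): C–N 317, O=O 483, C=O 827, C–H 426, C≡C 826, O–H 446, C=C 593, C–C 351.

Bonds broken (reactants):
  C–C: 2 × 351 = 702
  C–H: 12 × 426 = 5112
  C=C: 2 × 593 = 1186
  O=O: 9 × 483 = 4347
  Σ(broken) = 11347 kJ
Bonds formed (products):
  C=O: 12 × 827 = 9924
  O–H: 12 × 446 = 5352
  Σ(formed) = 15276 kJ
ΔH = Σ(broken) − Σ(formed) = 11347 − 15276 = −3929 kJ

ΔH ≈ −3929 kJ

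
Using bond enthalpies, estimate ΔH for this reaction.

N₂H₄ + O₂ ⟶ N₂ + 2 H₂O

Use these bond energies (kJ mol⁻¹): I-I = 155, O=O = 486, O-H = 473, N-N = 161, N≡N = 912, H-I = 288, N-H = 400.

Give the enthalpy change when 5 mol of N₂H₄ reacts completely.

ΔH = −2785 kJ

Bonds broken (reactants):
  N-H: 4 × 400 = 1600
  N-N: 1 × 161 = 161
  O=O: 1 × 486 = 486
  Σ(broken) = 2247 kJ
Bonds formed (products):
  N≡N: 1 × 912 = 912
  O-H: 4 × 473 = 1892
  Σ(formed) = 2804 kJ
ΔH = Σ(broken) − Σ(formed) = 2247 − 2804 = −557 kJ
For 5× the reaction as written: 5 × (−557) = −2785 kJ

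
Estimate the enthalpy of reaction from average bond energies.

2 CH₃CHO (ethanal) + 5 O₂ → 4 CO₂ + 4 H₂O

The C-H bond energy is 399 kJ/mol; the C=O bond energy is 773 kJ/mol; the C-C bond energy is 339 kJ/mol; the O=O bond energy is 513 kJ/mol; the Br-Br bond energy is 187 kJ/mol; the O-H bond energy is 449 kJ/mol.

ΔH ≈ −1795 kJ

Bonds broken (reactants):
  C-C: 2 × 339 = 678
  C-H: 8 × 399 = 3192
  C=O: 2 × 773 = 1546
  O=O: 5 × 513 = 2565
  Σ(broken) = 7981 kJ
Bonds formed (products):
  C=O: 8 × 773 = 6184
  O-H: 8 × 449 = 3592
  Σ(formed) = 9776 kJ
ΔH = Σ(broken) − Σ(formed) = 7981 − 9776 = −1795 kJ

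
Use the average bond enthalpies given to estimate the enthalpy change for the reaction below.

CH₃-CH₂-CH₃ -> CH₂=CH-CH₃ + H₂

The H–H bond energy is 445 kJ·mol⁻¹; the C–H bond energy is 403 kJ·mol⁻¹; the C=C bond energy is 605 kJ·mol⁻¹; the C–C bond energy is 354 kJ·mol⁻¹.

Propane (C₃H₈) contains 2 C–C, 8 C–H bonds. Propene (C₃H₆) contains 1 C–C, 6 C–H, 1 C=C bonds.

Bonds broken (reactants):
  C–C: 2 × 354 = 708
  C–H: 8 × 403 = 3224
  Σ(broken) = 3932 kJ
Bonds formed (products):
  C–C: 1 × 354 = 354
  C–H: 6 × 403 = 2418
  C=C: 1 × 605 = 605
  H–H: 1 × 445 = 445
  Σ(formed) = 3822 kJ
ΔH = Σ(broken) − Σ(formed) = 3932 − 3822 = +110 kJ

ΔH ≈ +110 kJ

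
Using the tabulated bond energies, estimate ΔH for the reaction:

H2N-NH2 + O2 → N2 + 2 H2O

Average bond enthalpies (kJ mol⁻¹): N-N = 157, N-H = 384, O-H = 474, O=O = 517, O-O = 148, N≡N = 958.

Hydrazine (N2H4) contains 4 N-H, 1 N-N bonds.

Bonds broken (reactants):
  N-H: 4 × 384 = 1536
  N-N: 1 × 157 = 157
  O=O: 1 × 517 = 517
  Σ(broken) = 2210 kJ
Bonds formed (products):
  N≡N: 1 × 958 = 958
  O-H: 4 × 474 = 1896
  Σ(formed) = 2854 kJ
ΔH = Σ(broken) − Σ(formed) = 2210 − 2854 = −644 kJ

ΔH ≈ −644 kJ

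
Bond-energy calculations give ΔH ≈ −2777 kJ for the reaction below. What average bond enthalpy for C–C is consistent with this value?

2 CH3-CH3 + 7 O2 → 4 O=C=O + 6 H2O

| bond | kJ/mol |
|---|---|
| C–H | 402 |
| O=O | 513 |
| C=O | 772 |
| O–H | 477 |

Let D be the C–C bond energy.
Σ(broken) = 2×D + 12×402 + 7×513 = 8415 + 2D
Σ(formed) = 8×772 + 12×477 = 11900
ΔH = Σ(broken) − Σ(formed) = (8415 + 2D) − (11900) = −3485 + 2D
Setting this equal to −2777 kJ gives 2D = 708, so D = 354 kJ/mol.

D(C–C) ≈ 354 kJ/mol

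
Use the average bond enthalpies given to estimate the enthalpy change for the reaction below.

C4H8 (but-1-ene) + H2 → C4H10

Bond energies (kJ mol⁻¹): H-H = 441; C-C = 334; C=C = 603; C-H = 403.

ΔH ≈ −96 kJ

Bonds broken (reactants):
  C-C: 2 × 334 = 668
  C-H: 8 × 403 = 3224
  C=C: 1 × 603 = 603
  H-H: 1 × 441 = 441
  Σ(broken) = 4936 kJ
Bonds formed (products):
  C-C: 3 × 334 = 1002
  C-H: 10 × 403 = 4030
  Σ(formed) = 5032 kJ
ΔH = Σ(broken) − Σ(formed) = 4936 − 5032 = −96 kJ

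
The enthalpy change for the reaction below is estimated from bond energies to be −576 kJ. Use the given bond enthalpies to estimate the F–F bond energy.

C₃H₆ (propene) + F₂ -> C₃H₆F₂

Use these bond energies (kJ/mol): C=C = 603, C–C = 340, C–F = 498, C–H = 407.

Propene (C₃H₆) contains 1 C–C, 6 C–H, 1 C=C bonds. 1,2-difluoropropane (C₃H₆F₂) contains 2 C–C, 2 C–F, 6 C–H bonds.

D(F–F) ≈ 157 kJ/mol

Let D be the F–F bond energy.
Σ(broken) = 1×340 + 6×407 + 1×603 + 1×D = 3385 + D
Σ(formed) = 2×340 + 2×498 + 6×407 = 4118
ΔH = Σ(broken) − Σ(formed) = (3385 + D) − (4118) = −733 + D
Setting this equal to −576 kJ gives D = 157 kJ/mol.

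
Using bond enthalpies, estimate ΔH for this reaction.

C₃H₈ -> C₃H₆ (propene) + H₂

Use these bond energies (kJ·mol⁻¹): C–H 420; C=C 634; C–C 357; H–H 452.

ΔH ≈ +111 kJ

Bonds broken (reactants):
  C–C: 2 × 357 = 714
  C–H: 8 × 420 = 3360
  Σ(broken) = 4074 kJ
Bonds formed (products):
  C–C: 1 × 357 = 357
  C–H: 6 × 420 = 2520
  C=C: 1 × 634 = 634
  H–H: 1 × 452 = 452
  Σ(formed) = 3963 kJ
ΔH = Σ(broken) − Σ(formed) = 4074 − 3963 = +111 kJ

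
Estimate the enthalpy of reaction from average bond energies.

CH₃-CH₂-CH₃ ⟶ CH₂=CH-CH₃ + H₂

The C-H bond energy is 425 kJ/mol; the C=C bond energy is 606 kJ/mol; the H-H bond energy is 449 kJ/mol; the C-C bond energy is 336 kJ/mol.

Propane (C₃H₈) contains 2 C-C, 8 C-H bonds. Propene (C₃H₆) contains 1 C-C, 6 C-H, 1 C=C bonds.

ΔH ≈ +131 kJ

Bonds broken (reactants):
  C-C: 2 × 336 = 672
  C-H: 8 × 425 = 3400
  Σ(broken) = 4072 kJ
Bonds formed (products):
  C-C: 1 × 336 = 336
  C-H: 6 × 425 = 2550
  C=C: 1 × 606 = 606
  H-H: 1 × 449 = 449
  Σ(formed) = 3941 kJ
ΔH = Σ(broken) − Σ(formed) = 4072 − 3941 = +131 kJ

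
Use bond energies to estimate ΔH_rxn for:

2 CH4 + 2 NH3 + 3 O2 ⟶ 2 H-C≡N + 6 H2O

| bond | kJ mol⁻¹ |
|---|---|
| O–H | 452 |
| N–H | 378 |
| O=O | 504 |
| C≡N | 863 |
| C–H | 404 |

ΔH ≈ −946 kJ

Bonds broken (reactants):
  C–H: 8 × 404 = 3232
  N–H: 6 × 378 = 2268
  O=O: 3 × 504 = 1512
  Σ(broken) = 7012 kJ
Bonds formed (products):
  C≡N: 2 × 863 = 1726
  C–H: 2 × 404 = 808
  O–H: 12 × 452 = 5424
  Σ(formed) = 7958 kJ
ΔH = Σ(broken) − Σ(formed) = 7012 − 7958 = −946 kJ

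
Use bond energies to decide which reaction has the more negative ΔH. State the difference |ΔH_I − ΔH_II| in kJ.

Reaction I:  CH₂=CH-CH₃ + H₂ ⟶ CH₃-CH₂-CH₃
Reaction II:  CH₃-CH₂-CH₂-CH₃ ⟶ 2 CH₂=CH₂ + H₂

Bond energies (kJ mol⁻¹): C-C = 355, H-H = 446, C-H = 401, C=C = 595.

Reaction I, by 347 kJ

Reaction I:
  Bonds broken (reactants):
    C-C: 1 × 355 = 355
    C-H: 6 × 401 = 2406
    C=C: 1 × 595 = 595
    H-H: 1 × 446 = 446
    Σ(broken) = 3802 kJ
  Bonds formed (products):
    C-C: 2 × 355 = 710
    C-H: 8 × 401 = 3208
    Σ(formed) = 3918 kJ
  ΔH_I = 3802 − 3918 = −116 kJ
Reaction II:
  Bonds broken (reactants):
    C-C: 3 × 355 = 1065
    C-H: 10 × 401 = 4010
    Σ(broken) = 5075 kJ
  Bonds formed (products):
    C-H: 8 × 401 = 3208
    C=C: 2 × 595 = 1190
    H-H: 1 × 446 = 446
    Σ(formed) = 4844 kJ
  ΔH_II = 5075 − 4844 = +231 kJ
ΔH_I − ΔH_II = −347 kJ, so reaction I has the more negative ΔH; |ΔH_I − ΔH_II| = 347 kJ.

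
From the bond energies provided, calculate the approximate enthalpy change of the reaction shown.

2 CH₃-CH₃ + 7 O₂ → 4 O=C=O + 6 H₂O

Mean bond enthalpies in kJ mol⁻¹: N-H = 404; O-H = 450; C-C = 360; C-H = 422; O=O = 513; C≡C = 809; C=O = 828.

Bonds broken (reactants):
  C-C: 2 × 360 = 720
  C-H: 12 × 422 = 5064
  O=O: 7 × 513 = 3591
  Σ(broken) = 9375 kJ
Bonds formed (products):
  C=O: 8 × 828 = 6624
  O-H: 12 × 450 = 5400
  Σ(formed) = 12024 kJ
ΔH = Σ(broken) − Σ(formed) = 9375 − 12024 = −2649 kJ

ΔH ≈ −2649 kJ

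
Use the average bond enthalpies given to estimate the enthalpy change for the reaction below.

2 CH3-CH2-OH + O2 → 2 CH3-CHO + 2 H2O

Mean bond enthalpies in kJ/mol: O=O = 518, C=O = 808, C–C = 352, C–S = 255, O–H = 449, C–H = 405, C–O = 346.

Bonds broken (reactants):
  C–C: 2 × 352 = 704
  C–H: 10 × 405 = 4050
  C–O: 2 × 346 = 692
  O–H: 2 × 449 = 898
  O=O: 1 × 518 = 518
  Σ(broken) = 6862 kJ
Bonds formed (products):
  C–C: 2 × 352 = 704
  C–H: 8 × 405 = 3240
  C=O: 2 × 808 = 1616
  O–H: 4 × 449 = 1796
  Σ(formed) = 7356 kJ
ΔH = Σ(broken) − Σ(formed) = 6862 − 7356 = −494 kJ

ΔH ≈ −494 kJ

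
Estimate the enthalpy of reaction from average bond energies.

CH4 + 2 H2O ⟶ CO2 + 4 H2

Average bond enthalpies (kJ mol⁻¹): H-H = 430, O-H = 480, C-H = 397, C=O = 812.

Bonds broken (reactants):
  C-H: 4 × 397 = 1588
  O-H: 4 × 480 = 1920
  Σ(broken) = 3508 kJ
Bonds formed (products):
  C=O: 2 × 812 = 1624
  H-H: 4 × 430 = 1720
  Σ(formed) = 3344 kJ
ΔH = Σ(broken) − Σ(formed) = 3508 − 3344 = +164 kJ

ΔH ≈ +164 kJ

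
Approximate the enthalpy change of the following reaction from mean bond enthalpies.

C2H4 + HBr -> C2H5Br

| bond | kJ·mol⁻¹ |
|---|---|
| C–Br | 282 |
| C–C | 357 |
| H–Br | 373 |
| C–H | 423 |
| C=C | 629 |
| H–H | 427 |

Bonds broken (reactants):
  C–H: 4 × 423 = 1692
  C=C: 1 × 629 = 629
  H–Br: 1 × 373 = 373
  Σ(broken) = 2694 kJ
Bonds formed (products):
  C–Br: 1 × 282 = 282
  C–C: 1 × 357 = 357
  C–H: 5 × 423 = 2115
  Σ(formed) = 2754 kJ
ΔH = Σ(broken) − Σ(formed) = 2694 − 2754 = −60 kJ

ΔH ≈ −60 kJ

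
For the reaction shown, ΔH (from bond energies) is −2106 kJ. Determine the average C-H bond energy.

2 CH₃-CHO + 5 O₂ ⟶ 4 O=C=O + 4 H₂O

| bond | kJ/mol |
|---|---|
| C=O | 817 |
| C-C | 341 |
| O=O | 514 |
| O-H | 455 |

D(C-H) ≈ 398 kJ/mol

Let D be the C-H bond energy.
Σ(broken) = 2×341 + 8×D + 2×817 + 5×514 = 4886 + 8D
Σ(formed) = 8×817 + 8×455 = 10176
ΔH = Σ(broken) − Σ(formed) = (4886 + 8D) − (10176) = −5290 + 8D
Setting this equal to −2106 kJ gives 8D = 3184, so D = 398 kJ/mol.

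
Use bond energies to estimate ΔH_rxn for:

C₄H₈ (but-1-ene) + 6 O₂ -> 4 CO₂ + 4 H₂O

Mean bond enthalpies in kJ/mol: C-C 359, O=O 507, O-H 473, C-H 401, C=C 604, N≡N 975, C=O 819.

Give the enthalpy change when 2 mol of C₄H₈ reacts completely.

Bonds broken (reactants):
  C-C: 2 × 359 = 718
  C-H: 8 × 401 = 3208
  C=C: 1 × 604 = 604
  O=O: 6 × 507 = 3042
  Σ(broken) = 7572 kJ
Bonds formed (products):
  C=O: 8 × 819 = 6552
  O-H: 8 × 473 = 3784
  Σ(formed) = 10336 kJ
ΔH = Σ(broken) − Σ(formed) = 7572 − 10336 = −2764 kJ
For 2× the reaction as written: 2 × (−2764) = −5528 kJ

ΔH = −5528 kJ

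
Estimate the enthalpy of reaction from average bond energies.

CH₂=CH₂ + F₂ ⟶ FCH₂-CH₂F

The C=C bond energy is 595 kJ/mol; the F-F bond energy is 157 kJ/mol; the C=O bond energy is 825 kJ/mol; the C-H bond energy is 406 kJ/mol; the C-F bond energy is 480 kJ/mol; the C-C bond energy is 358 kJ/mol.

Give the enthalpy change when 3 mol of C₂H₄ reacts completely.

ΔH = −1698 kJ

Bonds broken (reactants):
  C-H: 4 × 406 = 1624
  C=C: 1 × 595 = 595
  F-F: 1 × 157 = 157
  Σ(broken) = 2376 kJ
Bonds formed (products):
  C-C: 1 × 358 = 358
  C-F: 2 × 480 = 960
  C-H: 4 × 406 = 1624
  Σ(formed) = 2942 kJ
ΔH = Σ(broken) − Σ(formed) = 2376 − 2942 = −566 kJ
For 3× the reaction as written: 3 × (−566) = −1698 kJ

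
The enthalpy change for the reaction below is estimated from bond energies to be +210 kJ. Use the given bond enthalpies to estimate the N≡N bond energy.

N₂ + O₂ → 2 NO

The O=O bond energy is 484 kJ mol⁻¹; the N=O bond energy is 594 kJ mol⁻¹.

D(N≡N) ≈ 914 kJ/mol

Let D be the N≡N bond energy.
Σ(broken) = 1×D + 1×484 = 484 + D
Σ(formed) = 2×594 = 1188
ΔH = Σ(broken) − Σ(formed) = (484 + D) − (1188) = −704 + D
Setting this equal to +210 kJ gives D = 914 kJ/mol.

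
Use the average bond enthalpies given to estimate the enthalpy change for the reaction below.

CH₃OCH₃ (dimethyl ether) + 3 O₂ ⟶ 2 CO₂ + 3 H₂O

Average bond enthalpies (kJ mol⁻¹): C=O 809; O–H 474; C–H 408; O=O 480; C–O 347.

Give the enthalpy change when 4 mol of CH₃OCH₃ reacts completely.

ΔH = −5992 kJ

Bonds broken (reactants):
  C–H: 6 × 408 = 2448
  C–O: 2 × 347 = 694
  O=O: 3 × 480 = 1440
  Σ(broken) = 4582 kJ
Bonds formed (products):
  C=O: 4 × 809 = 3236
  O–H: 6 × 474 = 2844
  Σ(formed) = 6080 kJ
ΔH = Σ(broken) − Σ(formed) = 4582 − 6080 = −1498 kJ
For 4× the reaction as written: 4 × (−1498) = −5992 kJ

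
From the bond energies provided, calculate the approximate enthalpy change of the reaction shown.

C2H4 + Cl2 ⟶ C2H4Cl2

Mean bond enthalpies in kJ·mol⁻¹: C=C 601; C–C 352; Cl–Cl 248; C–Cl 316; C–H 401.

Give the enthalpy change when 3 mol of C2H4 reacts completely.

Bonds broken (reactants):
  C–H: 4 × 401 = 1604
  C=C: 1 × 601 = 601
  Cl–Cl: 1 × 248 = 248
  Σ(broken) = 2453 kJ
Bonds formed (products):
  C–C: 1 × 352 = 352
  C–Cl: 2 × 316 = 632
  C–H: 4 × 401 = 1604
  Σ(formed) = 2588 kJ
ΔH = Σ(broken) − Σ(formed) = 2453 − 2588 = −135 kJ
For 3× the reaction as written: 3 × (−135) = −405 kJ

ΔH = −405 kJ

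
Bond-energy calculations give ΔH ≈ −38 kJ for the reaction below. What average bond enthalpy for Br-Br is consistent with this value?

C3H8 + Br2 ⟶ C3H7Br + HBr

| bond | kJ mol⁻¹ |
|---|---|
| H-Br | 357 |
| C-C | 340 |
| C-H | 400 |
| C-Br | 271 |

D(Br-Br) ≈ 190 kJ/mol

Let D be the Br-Br bond energy.
Σ(broken) = 1×D + 2×340 + 8×400 = 3880 + D
Σ(formed) = 1×271 + 2×340 + 7×400 + 1×357 = 4108
ΔH = Σ(broken) − Σ(formed) = (3880 + D) − (4108) = −228 + D
Setting this equal to −38 kJ gives D = 190 kJ/mol.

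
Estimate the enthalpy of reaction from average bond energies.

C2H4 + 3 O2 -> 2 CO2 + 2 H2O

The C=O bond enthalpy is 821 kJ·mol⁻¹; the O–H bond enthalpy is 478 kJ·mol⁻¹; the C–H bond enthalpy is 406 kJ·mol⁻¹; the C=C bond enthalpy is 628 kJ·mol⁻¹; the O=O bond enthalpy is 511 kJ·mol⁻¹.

ΔH ≈ −1411 kJ

Bonds broken (reactants):
  C–H: 4 × 406 = 1624
  C=C: 1 × 628 = 628
  O=O: 3 × 511 = 1533
  Σ(broken) = 3785 kJ
Bonds formed (products):
  C=O: 4 × 821 = 3284
  O–H: 4 × 478 = 1912
  Σ(formed) = 5196 kJ
ΔH = Σ(broken) − Σ(formed) = 3785 − 5196 = −1411 kJ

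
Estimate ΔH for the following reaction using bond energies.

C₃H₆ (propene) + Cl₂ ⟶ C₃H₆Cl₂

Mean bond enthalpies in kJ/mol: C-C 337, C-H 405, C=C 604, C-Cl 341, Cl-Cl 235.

ΔH ≈ −180 kJ

Bonds broken (reactants):
  C-C: 1 × 337 = 337
  C-H: 6 × 405 = 2430
  C=C: 1 × 604 = 604
  Cl-Cl: 1 × 235 = 235
  Σ(broken) = 3606 kJ
Bonds formed (products):
  C-C: 2 × 337 = 674
  C-Cl: 2 × 341 = 682
  C-H: 6 × 405 = 2430
  Σ(formed) = 3786 kJ
ΔH = Σ(broken) − Σ(formed) = 3606 − 3786 = −180 kJ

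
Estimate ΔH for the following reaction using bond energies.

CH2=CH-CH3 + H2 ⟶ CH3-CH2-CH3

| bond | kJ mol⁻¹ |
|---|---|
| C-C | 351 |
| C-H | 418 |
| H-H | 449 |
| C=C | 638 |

ΔH ≈ −100 kJ

Bonds broken (reactants):
  C-C: 1 × 351 = 351
  C-H: 6 × 418 = 2508
  C=C: 1 × 638 = 638
  H-H: 1 × 449 = 449
  Σ(broken) = 3946 kJ
Bonds formed (products):
  C-C: 2 × 351 = 702
  C-H: 8 × 418 = 3344
  Σ(formed) = 4046 kJ
ΔH = Σ(broken) − Σ(formed) = 3946 − 4046 = −100 kJ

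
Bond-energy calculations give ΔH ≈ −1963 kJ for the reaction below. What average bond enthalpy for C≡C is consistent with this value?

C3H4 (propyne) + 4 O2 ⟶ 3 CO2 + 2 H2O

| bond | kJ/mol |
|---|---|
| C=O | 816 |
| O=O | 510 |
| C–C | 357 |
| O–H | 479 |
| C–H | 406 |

Let D be the C≡C bond energy.
Σ(broken) = 1×D + 1×357 + 4×406 + 4×510 = 4021 + D
Σ(formed) = 6×816 + 4×479 = 6812
ΔH = Σ(broken) − Σ(formed) = (4021 + D) − (6812) = −2791 + D
Setting this equal to −1963 kJ gives D = 828 kJ/mol.

D(C≡C) ≈ 828 kJ/mol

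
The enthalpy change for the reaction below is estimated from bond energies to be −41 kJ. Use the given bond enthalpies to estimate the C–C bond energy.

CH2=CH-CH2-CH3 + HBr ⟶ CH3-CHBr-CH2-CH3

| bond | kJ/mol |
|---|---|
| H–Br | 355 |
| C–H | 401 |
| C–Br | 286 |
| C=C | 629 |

D(C–C) ≈ 338 kJ/mol

Let D be the C–C bond energy.
Σ(broken) = 2×D + 8×401 + 1×629 + 1×355 = 4192 + 2D
Σ(formed) = 1×286 + 3×D + 9×401 = 3895 + 3D
ΔH = Σ(broken) − Σ(formed) = (4192 + 2D) − (3895 + 3D) = +297 − D
Setting this equal to −41 kJ gives D = 338 kJ/mol.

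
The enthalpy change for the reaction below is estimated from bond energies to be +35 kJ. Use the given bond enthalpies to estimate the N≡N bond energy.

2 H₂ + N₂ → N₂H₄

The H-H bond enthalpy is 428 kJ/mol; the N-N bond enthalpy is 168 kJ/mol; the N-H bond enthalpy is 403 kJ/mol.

Let D be the N≡N bond energy.
Σ(broken) = 2×428 + 1×D = 856 + D
Σ(formed) = 4×403 + 1×168 = 1780
ΔH = Σ(broken) − Σ(formed) = (856 + D) − (1780) = −924 + D
Setting this equal to +35 kJ gives D = 959 kJ/mol.

D(N≡N) ≈ 959 kJ/mol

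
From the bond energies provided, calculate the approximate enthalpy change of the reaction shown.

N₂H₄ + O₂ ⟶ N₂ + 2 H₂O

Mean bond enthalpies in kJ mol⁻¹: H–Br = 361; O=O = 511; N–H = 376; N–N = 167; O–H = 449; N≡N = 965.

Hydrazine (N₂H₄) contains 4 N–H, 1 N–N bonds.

ΔH ≈ −579 kJ

Bonds broken (reactants):
  N–H: 4 × 376 = 1504
  N–N: 1 × 167 = 167
  O=O: 1 × 511 = 511
  Σ(broken) = 2182 kJ
Bonds formed (products):
  N≡N: 1 × 965 = 965
  O–H: 4 × 449 = 1796
  Σ(formed) = 2761 kJ
ΔH = Σ(broken) − Σ(formed) = 2182 − 2761 = −579 kJ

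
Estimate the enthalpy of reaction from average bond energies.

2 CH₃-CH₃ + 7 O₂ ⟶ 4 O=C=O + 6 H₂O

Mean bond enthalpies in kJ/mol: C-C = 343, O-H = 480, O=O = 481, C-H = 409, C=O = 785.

ΔH ≈ −3079 kJ

Bonds broken (reactants):
  C-C: 2 × 343 = 686
  C-H: 12 × 409 = 4908
  O=O: 7 × 481 = 3367
  Σ(broken) = 8961 kJ
Bonds formed (products):
  C=O: 8 × 785 = 6280
  O-H: 12 × 480 = 5760
  Σ(formed) = 12040 kJ
ΔH = Σ(broken) − Σ(formed) = 8961 − 12040 = −3079 kJ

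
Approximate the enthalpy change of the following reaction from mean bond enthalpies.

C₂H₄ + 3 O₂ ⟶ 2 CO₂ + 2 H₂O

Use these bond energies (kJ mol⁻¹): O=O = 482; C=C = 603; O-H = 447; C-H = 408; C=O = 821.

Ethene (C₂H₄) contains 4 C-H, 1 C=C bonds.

ΔH ≈ −1391 kJ

Bonds broken (reactants):
  C-H: 4 × 408 = 1632
  C=C: 1 × 603 = 603
  O=O: 3 × 482 = 1446
  Σ(broken) = 3681 kJ
Bonds formed (products):
  C=O: 4 × 821 = 3284
  O-H: 4 × 447 = 1788
  Σ(formed) = 5072 kJ
ΔH = Σ(broken) − Σ(formed) = 3681 − 5072 = −1391 kJ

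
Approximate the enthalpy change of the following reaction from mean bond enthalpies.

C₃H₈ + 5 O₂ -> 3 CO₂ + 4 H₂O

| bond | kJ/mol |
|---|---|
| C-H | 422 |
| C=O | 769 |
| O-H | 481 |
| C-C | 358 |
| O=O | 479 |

Bonds broken (reactants):
  C-C: 2 × 358 = 716
  C-H: 8 × 422 = 3376
  O=O: 5 × 479 = 2395
  Σ(broken) = 6487 kJ
Bonds formed (products):
  C=O: 6 × 769 = 4614
  O-H: 8 × 481 = 3848
  Σ(formed) = 8462 kJ
ΔH = Σ(broken) − Σ(formed) = 6487 − 8462 = −1975 kJ

ΔH ≈ −1975 kJ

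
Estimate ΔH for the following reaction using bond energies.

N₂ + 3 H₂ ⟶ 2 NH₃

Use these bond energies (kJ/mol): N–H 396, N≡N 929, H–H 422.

ΔH ≈ −181 kJ

Bonds broken (reactants):
  H–H: 3 × 422 = 1266
  N≡N: 1 × 929 = 929
  Σ(broken) = 2195 kJ
Bonds formed (products):
  N–H: 6 × 396 = 2376
  Σ(formed) = 2376 kJ
ΔH = Σ(broken) − Σ(formed) = 2195 − 2376 = −181 kJ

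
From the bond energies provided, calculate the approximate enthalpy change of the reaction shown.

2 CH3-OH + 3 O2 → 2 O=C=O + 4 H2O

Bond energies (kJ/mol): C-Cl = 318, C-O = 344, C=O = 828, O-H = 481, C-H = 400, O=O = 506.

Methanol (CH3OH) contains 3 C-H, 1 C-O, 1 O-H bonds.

Bonds broken (reactants):
  C-H: 6 × 400 = 2400
  C-O: 2 × 344 = 688
  O-H: 2 × 481 = 962
  O=O: 3 × 506 = 1518
  Σ(broken) = 5568 kJ
Bonds formed (products):
  C=O: 4 × 828 = 3312
  O-H: 8 × 481 = 3848
  Σ(formed) = 7160 kJ
ΔH = Σ(broken) − Σ(formed) = 5568 − 7160 = −1592 kJ

ΔH ≈ −1592 kJ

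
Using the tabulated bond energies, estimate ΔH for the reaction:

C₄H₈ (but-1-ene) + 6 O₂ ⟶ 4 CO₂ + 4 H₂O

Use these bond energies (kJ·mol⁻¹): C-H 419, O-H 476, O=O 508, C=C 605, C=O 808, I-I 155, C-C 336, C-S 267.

ΔH ≈ −2595 kJ

Bonds broken (reactants):
  C-C: 2 × 336 = 672
  C-H: 8 × 419 = 3352
  C=C: 1 × 605 = 605
  O=O: 6 × 508 = 3048
  Σ(broken) = 7677 kJ
Bonds formed (products):
  C=O: 8 × 808 = 6464
  O-H: 8 × 476 = 3808
  Σ(formed) = 10272 kJ
ΔH = Σ(broken) − Σ(formed) = 7677 − 10272 = −2595 kJ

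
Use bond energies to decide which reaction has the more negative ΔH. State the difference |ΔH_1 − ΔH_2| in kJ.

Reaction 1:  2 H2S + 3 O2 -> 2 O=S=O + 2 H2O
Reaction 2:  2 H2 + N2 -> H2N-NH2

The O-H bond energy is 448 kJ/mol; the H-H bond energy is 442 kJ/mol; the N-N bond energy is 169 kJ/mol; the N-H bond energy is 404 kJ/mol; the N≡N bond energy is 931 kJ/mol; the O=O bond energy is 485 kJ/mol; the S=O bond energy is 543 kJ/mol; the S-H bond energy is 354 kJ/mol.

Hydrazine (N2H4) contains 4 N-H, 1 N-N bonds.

Reaction 1:
  Bonds broken (reactants):
    O=O: 3 × 485 = 1455
    S-H: 4 × 354 = 1416
    Σ(broken) = 2871 kJ
  Bonds formed (products):
    O-H: 4 × 448 = 1792
    S=O: 4 × 543 = 2172
    Σ(formed) = 3964 kJ
  ΔH_1 = 2871 − 3964 = −1093 kJ
Reaction 2:
  Bonds broken (reactants):
    H-H: 2 × 442 = 884
    N≡N: 1 × 931 = 931
    Σ(broken) = 1815 kJ
  Bonds formed (products):
    N-H: 4 × 404 = 1616
    N-N: 1 × 169 = 169
    Σ(formed) = 1785 kJ
  ΔH_2 = 1815 − 1785 = +30 kJ
ΔH_1 − ΔH_2 = −1123 kJ, so reaction 1 has the more negative ΔH; |ΔH_1 − ΔH_2| = 1123 kJ.

Reaction 1, by 1123 kJ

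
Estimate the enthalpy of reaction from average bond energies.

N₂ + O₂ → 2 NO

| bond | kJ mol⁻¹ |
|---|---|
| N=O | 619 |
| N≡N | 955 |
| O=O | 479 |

ΔH ≈ +196 kJ

Bonds broken (reactants):
  N≡N: 1 × 955 = 955
  O=O: 1 × 479 = 479
  Σ(broken) = 1434 kJ
Bonds formed (products):
  N=O: 2 × 619 = 1238
  Σ(formed) = 1238 kJ
ΔH = Σ(broken) − Σ(formed) = 1434 − 1238 = +196 kJ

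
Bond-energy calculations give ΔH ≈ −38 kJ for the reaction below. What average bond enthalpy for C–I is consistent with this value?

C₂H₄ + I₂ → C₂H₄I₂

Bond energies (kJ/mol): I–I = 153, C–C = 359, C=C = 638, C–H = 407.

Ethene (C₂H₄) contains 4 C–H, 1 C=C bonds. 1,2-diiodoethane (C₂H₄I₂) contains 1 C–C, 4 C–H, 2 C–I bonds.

Let D be the C–I bond energy.
Σ(broken) = 4×407 + 1×638 + 1×153 = 2419
Σ(formed) = 1×359 + 4×407 + 2×D = 1987 + 2D
ΔH = Σ(broken) − Σ(formed) = (2419) − (1987 + 2D) = +432 − 2D
Setting this equal to −38 kJ gives 2D = 470, so D = 235 kJ/mol.

D(C–I) ≈ 235 kJ/mol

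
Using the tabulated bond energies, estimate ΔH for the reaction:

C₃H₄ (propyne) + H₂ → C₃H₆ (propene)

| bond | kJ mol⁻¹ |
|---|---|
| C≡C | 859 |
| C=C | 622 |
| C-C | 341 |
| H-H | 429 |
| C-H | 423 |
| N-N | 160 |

Bonds broken (reactants):
  C≡C: 1 × 859 = 859
  C-C: 1 × 341 = 341
  C-H: 4 × 423 = 1692
  H-H: 1 × 429 = 429
  Σ(broken) = 3321 kJ
Bonds formed (products):
  C-C: 1 × 341 = 341
  C-H: 6 × 423 = 2538
  C=C: 1 × 622 = 622
  Σ(formed) = 3501 kJ
ΔH = Σ(broken) − Σ(formed) = 3321 − 3501 = −180 kJ

ΔH ≈ −180 kJ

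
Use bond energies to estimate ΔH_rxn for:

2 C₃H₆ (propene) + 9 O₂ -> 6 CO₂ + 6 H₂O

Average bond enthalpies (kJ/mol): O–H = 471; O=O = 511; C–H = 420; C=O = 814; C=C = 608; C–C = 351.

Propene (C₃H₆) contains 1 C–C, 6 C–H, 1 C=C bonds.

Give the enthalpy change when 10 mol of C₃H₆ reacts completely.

Bonds broken (reactants):
  C–C: 2 × 351 = 702
  C–H: 12 × 420 = 5040
  C=C: 2 × 608 = 1216
  O=O: 9 × 511 = 4599
  Σ(broken) = 11557 kJ
Bonds formed (products):
  C=O: 12 × 814 = 9768
  O–H: 12 × 471 = 5652
  Σ(formed) = 15420 kJ
ΔH = Σ(broken) − Σ(formed) = 11557 − 15420 = −3863 kJ
For 5× the reaction as written: 5 × (−3863) = −19315 kJ

ΔH = −19315 kJ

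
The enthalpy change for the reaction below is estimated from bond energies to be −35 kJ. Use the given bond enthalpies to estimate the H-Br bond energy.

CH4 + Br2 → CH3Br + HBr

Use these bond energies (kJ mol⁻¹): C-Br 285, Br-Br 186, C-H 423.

D(H-Br) ≈ 359 kJ/mol

Let D be the H-Br bond energy.
Σ(broken) = 1×186 + 4×423 = 1878
Σ(formed) = 1×285 + 3×423 + 1×D = 1554 + D
ΔH = Σ(broken) − Σ(formed) = (1878) − (1554 + D) = +324 − D
Setting this equal to −35 kJ gives D = 359 kJ/mol.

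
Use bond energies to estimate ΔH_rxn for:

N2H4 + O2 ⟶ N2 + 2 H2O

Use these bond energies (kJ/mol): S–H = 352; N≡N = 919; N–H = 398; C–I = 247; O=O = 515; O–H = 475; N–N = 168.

ΔH ≈ −544 kJ

Bonds broken (reactants):
  N–H: 4 × 398 = 1592
  N–N: 1 × 168 = 168
  O=O: 1 × 515 = 515
  Σ(broken) = 2275 kJ
Bonds formed (products):
  N≡N: 1 × 919 = 919
  O–H: 4 × 475 = 1900
  Σ(formed) = 2819 kJ
ΔH = Σ(broken) − Σ(formed) = 2275 − 2819 = −544 kJ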